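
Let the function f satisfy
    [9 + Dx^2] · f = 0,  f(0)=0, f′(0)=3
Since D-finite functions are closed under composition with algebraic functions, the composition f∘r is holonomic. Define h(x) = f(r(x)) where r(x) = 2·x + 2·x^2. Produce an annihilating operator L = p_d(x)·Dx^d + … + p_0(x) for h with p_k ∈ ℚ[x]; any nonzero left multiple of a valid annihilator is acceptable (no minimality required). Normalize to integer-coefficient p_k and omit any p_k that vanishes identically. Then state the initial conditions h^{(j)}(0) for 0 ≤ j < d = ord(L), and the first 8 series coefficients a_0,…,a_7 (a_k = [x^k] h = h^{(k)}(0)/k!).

f: a_k = 0, 3, 0, -9/2, 0, 81/40, 0, -243/560, …
f∘r: x↦r, Dx↦Dx/r' in L_f ⇒ L₀.
L = (36 + 216·x + 432·x^2 + 288·x^3) - 2·Dx + (1 + 2·x)·Dx^2  (order 2).
h: a_k = 0, 6, 6, -36, -108, -216/5, 288, 20736/35, …
ICs: h(0) = 0, h′(0) = 6.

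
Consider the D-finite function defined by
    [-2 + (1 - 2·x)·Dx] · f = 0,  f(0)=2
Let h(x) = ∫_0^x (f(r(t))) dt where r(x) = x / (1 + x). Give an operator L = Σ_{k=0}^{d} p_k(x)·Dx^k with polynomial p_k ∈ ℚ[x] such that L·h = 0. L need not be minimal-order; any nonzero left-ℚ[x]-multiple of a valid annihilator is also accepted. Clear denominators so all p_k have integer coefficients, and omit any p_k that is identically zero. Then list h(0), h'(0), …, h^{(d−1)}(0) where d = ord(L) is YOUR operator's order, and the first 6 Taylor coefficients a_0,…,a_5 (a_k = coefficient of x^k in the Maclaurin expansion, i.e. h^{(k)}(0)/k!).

L = 2·Dx + (-1 + x^2)·Dx^2  (order 2).
h: a_k = 0, 2, 2, 4/3, 1, 4/5, …
ICs: h(0) = 0, h′(0) = 2.

f: a_k = 2, 4, 8, 16, 32, 64, …
f∘r: x↦r, Dx↦Dx/r' in L_f ⇒ L₀.
∫: right-multiply L₀ by Dx.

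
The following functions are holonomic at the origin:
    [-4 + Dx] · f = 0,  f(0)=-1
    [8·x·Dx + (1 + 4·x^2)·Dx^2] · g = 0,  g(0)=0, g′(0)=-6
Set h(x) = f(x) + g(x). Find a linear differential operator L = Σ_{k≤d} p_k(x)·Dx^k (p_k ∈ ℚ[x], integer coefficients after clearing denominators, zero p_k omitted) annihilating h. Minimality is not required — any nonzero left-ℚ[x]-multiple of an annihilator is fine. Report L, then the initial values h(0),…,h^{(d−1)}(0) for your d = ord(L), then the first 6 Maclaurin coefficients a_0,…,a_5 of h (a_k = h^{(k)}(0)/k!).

L = (8 - 32·x - 96·x^2 - 128·x^3)·Dx + (-6 - 8·x^2 - 64·x^4)·Dx^2 + (1 + 2·x + 8·x^2 + 8·x^3 + 16·x^4)·Dx^3  (order 3).
h: a_k = -1, -10, -8, -8/3, -32/3, -416/15, …
ICs: h(0) = -1, h′(0) = -10, h′′(0) = -16.

f: a_k = -1, -4, -8, -32/3, -32/3, -128/15, …
g: a_k = 0, -6, 0, 8, 0, -96/5, …
Sum ⇒ L₀ = lclm(L_f,L_g) in ℚ(x)⟨Dx⟩.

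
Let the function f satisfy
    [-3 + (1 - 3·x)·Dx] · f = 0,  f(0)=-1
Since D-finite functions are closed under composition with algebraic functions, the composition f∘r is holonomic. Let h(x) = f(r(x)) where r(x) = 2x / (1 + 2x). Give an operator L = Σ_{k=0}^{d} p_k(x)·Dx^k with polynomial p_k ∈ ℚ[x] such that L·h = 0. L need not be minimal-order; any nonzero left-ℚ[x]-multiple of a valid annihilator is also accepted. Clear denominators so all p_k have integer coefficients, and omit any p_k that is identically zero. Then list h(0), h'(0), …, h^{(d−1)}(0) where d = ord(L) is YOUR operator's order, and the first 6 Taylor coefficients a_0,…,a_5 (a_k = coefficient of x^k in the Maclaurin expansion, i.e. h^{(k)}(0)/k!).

f: a_k = -1, -3, -9, -27, -81, -243, …
h₀=f(r): pull back L_f along r ⇒ L₀.
L = 6 + (-1 + 2·x + 8·x^2)·Dx  (order 1).
h: a_k = -1, -6, -24, -96, -384, -1536, …
ICs: h(0) = -1.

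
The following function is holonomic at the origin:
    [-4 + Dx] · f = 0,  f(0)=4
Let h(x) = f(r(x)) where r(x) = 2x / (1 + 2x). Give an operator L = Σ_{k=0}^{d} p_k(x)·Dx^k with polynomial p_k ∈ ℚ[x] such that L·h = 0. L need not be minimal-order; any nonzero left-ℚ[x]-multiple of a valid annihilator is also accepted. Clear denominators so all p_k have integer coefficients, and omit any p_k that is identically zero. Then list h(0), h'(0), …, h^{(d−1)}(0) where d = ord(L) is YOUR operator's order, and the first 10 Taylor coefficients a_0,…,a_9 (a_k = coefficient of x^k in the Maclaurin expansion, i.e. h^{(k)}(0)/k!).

L = -8 + (1 + 4·x + 4·x^2)·Dx  (order 1).
h: a_k = 4, 32, 64, -128/3, -256/3, 3584/15, -11264/45, -34816/315, 323584/315, -6791168/2835, …
ICs: h(0) = 4.

f: a_k = 4, 16, 32, 128/3, 128/3, 512/15, 1024/45, 4096/315, 2048/315, 8192/2835, …
h₀=f(r): pull back L_f along r ⇒ L₀.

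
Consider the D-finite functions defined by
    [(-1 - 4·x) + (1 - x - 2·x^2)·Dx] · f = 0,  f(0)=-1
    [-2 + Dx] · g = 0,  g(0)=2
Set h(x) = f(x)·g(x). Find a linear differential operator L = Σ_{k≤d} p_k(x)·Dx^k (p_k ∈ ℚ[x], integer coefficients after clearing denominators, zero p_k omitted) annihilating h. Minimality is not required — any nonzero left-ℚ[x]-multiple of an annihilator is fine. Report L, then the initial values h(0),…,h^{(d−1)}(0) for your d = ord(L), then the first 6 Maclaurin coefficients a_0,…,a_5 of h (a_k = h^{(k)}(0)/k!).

f: a_k = -1, -1, -3, -5, -11, -21, …
g: a_k = 2, 4, 4, 8/3, 4/3, 8/15, …
f·g: L₀ = L_f ⊗_s L_g, ord ≤ 1·1.
L = (3 + 2·x - 4·x^2) + (-1 + x + 2·x^2)·Dx  (order 1).
h: a_k = -2, -6, -14, -86/3, -58, -1738/15, …
ICs: h(0) = -2.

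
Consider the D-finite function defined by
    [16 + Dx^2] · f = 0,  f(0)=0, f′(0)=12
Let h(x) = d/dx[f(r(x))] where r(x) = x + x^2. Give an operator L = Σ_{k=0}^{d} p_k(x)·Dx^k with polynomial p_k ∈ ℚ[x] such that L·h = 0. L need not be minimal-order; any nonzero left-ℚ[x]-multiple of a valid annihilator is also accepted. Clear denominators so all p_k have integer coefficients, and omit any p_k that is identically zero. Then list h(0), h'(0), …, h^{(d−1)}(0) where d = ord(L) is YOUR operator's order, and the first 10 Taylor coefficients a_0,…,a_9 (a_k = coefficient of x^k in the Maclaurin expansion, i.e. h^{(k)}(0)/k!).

L = (28 + 128·x + 384·x^2 + 512·x^3 + 256·x^4) + (-6 - 12·x)·Dx + (1 + 4·x + 4·x^2)·Dx^2  (order 2).
h: a_k = 12, 24, -96, -384, -352, 576, 25856/15, 22528/15, -70528/105, -20736/7, …
ICs: h(0) = 12, h′(0) = 24.

f: a_k = 0, 12, 0, -32, 0, 128/5, 0, -1024/105, 0, 2048/945, …
Substitute x→r, Dx→(1/r')Dx; clear ⇒ L₀.
Derive L from L₀ (diff closure).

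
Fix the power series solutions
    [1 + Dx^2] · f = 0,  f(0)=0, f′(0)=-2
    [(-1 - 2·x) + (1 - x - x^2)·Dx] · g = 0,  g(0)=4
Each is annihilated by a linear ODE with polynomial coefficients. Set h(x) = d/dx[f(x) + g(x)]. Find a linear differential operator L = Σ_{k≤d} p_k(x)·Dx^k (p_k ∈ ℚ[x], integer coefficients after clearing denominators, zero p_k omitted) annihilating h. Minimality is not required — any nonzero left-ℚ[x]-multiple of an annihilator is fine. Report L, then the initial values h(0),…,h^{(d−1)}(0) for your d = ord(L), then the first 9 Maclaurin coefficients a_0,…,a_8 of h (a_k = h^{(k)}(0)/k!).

f: a_k = 0, -2, 0, 1/3, 0, -1/60, 0, 1/2520, 0, …
g: a_k = 4, 4, 8, 12, 20, 32, 52, 84, 136, …
L₀ := lclm(L_f,L_g); ord L₀ ≤ 2+1.
h=h₀': d/dx-closure on L₀ ⇒ L.
L = (124 + 358·x + 470·x^2 + 230·x^3 + 130·x^4 + 18·x^5 + 6·x^6) + (-19 - 29·x + 36·x^2 + 55·x^3 + 50·x^4 + 27·x^5 + 7·x^6 + 2·x^7)·Dx + (124 + 358·x + 470·x^2 + 230·x^3 + 130·x^4 + 18·x^5 + 6·x^6)·Dx^2 + (-19 - 29·x + 36·x^2 + 55·x^3 + 50·x^4 + 27·x^5 + 7·x^6 + 2·x^7)·Dx^3  (order 3).
h: a_k = 2, 16, 37, 80, 1919/12, 312, 211681/360, 1088, 39916799/20160, …
ICs: h(0) = 2, h′(0) = 16, h′′(0) = 74.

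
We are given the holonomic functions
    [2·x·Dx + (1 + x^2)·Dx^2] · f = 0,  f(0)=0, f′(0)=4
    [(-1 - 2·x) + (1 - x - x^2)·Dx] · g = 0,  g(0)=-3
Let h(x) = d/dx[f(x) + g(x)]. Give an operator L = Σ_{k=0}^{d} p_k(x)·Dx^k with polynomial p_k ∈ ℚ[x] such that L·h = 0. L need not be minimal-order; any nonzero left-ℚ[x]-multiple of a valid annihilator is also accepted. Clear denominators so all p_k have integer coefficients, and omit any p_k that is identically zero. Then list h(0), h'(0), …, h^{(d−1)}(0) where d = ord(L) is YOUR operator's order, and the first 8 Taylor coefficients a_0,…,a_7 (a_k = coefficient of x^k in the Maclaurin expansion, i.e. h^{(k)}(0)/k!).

f: a_k = 0, 4, 0, -4/3, 0, 4/5, 0, -4/7, …
g: a_k = -3, -3, -6, -9, -15, -24, -39, -63, …
Weyl lclm of L_f,L_g ⇒ L₀ (ord ≤ 3).
Differentiate: ansatz ord ≤ ord L₀ ⇒ L.
L = (4 - 16·x - 64·x^2 - 72·x^3 - 66·x^4 - 6·x^6) + (-10 - 24·x - 28·x^2 - 60·x^3 - 65·x^4 - 50·x^5 - 3·x^6 - 6·x^7)·Dx + (2 + 2·x + 2·x^2 - 8·x^3 - 5·x^4 - 11·x^5 - 6·x^6 - x^7 - x^8)·Dx^2  (order 2).
h: a_k = 1, -12, -31, -60, -116, -234, -445, -816, …
ICs: h(0) = 1, h′(0) = -12.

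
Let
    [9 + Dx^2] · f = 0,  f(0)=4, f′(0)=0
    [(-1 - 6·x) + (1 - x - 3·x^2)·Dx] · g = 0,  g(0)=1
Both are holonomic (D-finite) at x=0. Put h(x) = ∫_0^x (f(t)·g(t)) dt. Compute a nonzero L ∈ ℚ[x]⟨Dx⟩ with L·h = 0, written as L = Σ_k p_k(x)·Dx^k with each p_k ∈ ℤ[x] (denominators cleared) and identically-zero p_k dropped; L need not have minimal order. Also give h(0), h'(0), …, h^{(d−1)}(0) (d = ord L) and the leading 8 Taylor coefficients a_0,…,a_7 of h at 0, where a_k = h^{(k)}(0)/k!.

f: a_k = 4, 0, -18, 0, 27/2, 0, -81/20, 0, …
g: a_k = 1, 1, 4, 7, 19, 40, 97, 217, …
h₀=f·g: eliminate ⇒ L₀, order ≤ 2·1.
h=∫₀ˣh₀: take L = L₀·Dx.
L = (-3 + 9·x + 27·x^2)·Dx + (2 + 12·x)·Dx^2 + (-1 + x + 3·x^2)·Dx^3  (order 3).
h: a_k = 0, 4, 2, -2/3, 5/2, 7/2, 95/12, 1919/140, …
ICs: h(0) = 0, h′(0) = 4, h′′(0) = 4.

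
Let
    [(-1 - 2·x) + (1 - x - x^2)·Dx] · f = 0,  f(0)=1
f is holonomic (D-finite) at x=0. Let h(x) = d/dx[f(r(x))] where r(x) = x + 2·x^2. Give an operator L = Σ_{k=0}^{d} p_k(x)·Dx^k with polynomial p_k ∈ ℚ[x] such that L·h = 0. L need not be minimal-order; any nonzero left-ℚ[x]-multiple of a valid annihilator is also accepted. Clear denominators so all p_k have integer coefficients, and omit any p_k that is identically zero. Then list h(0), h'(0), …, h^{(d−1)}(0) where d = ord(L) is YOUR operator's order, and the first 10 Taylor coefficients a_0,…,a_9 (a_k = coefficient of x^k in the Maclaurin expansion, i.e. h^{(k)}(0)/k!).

L = (8 + 42·x + 126·x^2 + 208·x^3 + 408·x^4 + 480·x^5 + 320·x^6) + (-1 - 5·x - 3·x^2 + 18·x^3 + 80·x^4 + 120·x^5 + 112·x^6 + 64·x^7)·Dx  (order 1).
h: a_k = 1, 8, 33, 124, 420, 1422, 4599, 14624, 45747, 141430, …
ICs: h(0) = 1.

f: a_k = 1, 1, 2, 3, 5, 8, 13, 21, 34, 55, …
f∘r: x↦r, Dx↦Dx/r' in L_f ⇒ L₀.
h₀' ⇒ L via d/dx closure of L₀.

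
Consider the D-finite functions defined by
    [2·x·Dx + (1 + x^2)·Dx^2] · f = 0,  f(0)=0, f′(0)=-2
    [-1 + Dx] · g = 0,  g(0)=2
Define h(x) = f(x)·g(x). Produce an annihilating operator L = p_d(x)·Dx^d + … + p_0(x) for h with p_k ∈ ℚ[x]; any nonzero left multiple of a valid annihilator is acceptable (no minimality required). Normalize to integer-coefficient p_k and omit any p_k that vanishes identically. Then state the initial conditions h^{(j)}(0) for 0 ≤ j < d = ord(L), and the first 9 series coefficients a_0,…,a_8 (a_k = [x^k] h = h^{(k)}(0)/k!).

f: a_k = 0, -2, 0, 2/3, 0, -2/5, 0, 2/7, 0, …
g: a_k = 2, 2, 1, 1/3, 1/12, 1/60, 1/360, 1/2520, 1/20160, …
Product ⇒ symmetric product L₀, ord ≤ 2.
L = (1 - 2·x + x^2) + (-2 + 2·x - 2·x^2)·Dx + (1 + x^2)·Dx^2  (order 2).
h: a_k = 0, -4, -4, -2/3, 2/3, -3/10, -11/18, 31/140, 113/252, …
ICs: h(0) = 0, h′(0) = -4.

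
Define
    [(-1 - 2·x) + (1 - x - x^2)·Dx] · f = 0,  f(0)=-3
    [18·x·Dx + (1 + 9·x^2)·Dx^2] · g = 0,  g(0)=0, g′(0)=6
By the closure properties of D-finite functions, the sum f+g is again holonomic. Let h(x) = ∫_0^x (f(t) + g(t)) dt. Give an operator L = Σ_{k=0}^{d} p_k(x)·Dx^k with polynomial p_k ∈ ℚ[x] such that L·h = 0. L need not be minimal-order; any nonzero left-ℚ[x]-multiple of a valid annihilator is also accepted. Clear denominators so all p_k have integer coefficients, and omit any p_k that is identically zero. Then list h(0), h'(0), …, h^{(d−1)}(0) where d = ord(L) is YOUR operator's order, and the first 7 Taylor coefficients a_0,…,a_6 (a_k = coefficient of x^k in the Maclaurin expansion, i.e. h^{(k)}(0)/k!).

f: a_k = -3, -3, -6, -9, -15, -24, -39, …
g: a_k = 0, 6, 0, -18, 0, 486/5, 0, …
Sum ⇒ L₀ = lclm(L_f,L_g) in ℚ(x)⟨Dx⟩.
h=∫h₀ ⇒ L = L₀·Dx.
L = (-36 + 144·x + 1440·x^2 + 2376·x^3 + 3186·x^4 + 486·x^6)·Dx^2 + (18 + 24·x - 108·x^2 + 444·x^3 + 2313·x^4 + 2178·x^5 + 243·x^6 + 486·x^7)·Dx^3 + (-2 - 10·x - 34·x^2 - 48·x^3 - 123·x^4 + 387·x^5 + 198·x^6 + 81·x^7 + 81·x^8)·Dx^4  (order 4).
h: a_k = 0, -3, 3/2, -2, -27/4, -3, 61/5, …
ICs: h(0) = 0, h′(0) = -3, h′′(0) = 3, h′′′(0) = -12.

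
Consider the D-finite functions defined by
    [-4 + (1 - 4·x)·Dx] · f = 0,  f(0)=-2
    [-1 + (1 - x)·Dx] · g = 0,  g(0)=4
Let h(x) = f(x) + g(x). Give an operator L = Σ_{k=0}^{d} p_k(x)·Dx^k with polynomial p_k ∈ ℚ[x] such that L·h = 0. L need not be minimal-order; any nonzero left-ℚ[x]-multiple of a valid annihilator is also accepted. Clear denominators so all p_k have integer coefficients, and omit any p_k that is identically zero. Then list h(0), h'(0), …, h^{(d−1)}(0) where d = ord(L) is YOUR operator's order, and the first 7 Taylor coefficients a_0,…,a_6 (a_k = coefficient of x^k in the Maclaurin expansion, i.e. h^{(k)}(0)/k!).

L = -8 + (10 - 16·x)·Dx + (-1 + 5·x - 4·x^2)·Dx^2  (order 2).
h: a_k = 2, -4, -28, -124, -508, -2044, -8188, …
ICs: h(0) = 2, h′(0) = -4.

f: a_k = -2, -8, -32, -128, -512, -2048, -8192, …
g: a_k = 4, 4, 4, 4, 4, 4, 4, …
L₀ := lclm(L_f,L_g); ord L₀ ≤ 1+1.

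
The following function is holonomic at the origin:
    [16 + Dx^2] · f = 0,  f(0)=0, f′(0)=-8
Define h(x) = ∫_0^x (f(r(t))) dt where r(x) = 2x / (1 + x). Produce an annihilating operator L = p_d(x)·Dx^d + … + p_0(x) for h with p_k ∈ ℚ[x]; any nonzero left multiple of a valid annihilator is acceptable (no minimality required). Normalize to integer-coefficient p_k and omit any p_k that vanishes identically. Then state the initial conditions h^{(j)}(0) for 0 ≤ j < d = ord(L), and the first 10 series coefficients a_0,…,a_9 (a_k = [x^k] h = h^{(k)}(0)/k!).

L = 64·Dx + (2 + 6·x + 6·x^2 + 2·x^3)·Dx^2 + (1 + 4·x + 6·x^2 + 4·x^3 + x^4)·Dx^3  (order 3).
h: a_k = 0, 0, -8, 16/3, 116/3, -496/5, 3464/45, 1040/7, -189622/315, 437456/405, …
ICs: h(0) = 0, h′(0) = 0, h′′(0) = -16.

f: a_k = 0, -8, 0, 64/3, 0, -256/15, 0, 2048/315, 0, -4096/2835, …
f∘r: x↦r, Dx↦Dx/r' in L_f ⇒ L₀.
h=∫h₀ ⇒ L = L₀·Dx.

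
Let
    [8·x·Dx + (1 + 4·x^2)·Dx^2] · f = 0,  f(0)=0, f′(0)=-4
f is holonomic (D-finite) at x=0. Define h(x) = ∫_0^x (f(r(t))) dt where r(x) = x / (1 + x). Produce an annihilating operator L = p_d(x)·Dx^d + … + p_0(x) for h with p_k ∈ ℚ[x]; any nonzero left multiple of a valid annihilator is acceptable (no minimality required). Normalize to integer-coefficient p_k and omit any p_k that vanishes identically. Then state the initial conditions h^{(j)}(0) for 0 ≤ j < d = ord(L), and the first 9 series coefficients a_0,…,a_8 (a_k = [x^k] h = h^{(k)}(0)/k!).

f: a_k = 0, -4, 0, 16/3, 0, -64/5, 0, 256/7, 0, …
h₀=f(r): pull back L_f along r ⇒ L₀.
h=∫h₀ ⇒ L = L₀·Dx.
L = (2 + 10·x)·Dx^2 + (1 + 2·x + 5·x^2)·Dx^3  (order 3).
h: a_k = 0, 0, -2, 4/3, 1/3, -12/5, 38/15, 44/21, -139/14, …
ICs: h(0) = 0, h′(0) = 0, h′′(0) = -4.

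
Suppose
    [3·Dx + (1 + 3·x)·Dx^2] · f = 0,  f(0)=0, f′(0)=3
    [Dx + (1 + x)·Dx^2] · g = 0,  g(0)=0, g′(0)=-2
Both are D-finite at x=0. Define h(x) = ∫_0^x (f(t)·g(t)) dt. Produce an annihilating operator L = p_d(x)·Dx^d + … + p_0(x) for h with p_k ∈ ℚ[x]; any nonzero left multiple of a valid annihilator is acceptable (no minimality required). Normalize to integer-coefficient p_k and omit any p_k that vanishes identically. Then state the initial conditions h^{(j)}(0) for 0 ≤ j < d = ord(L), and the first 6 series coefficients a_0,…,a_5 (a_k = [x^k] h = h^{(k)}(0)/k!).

f: a_k = 0, 3, -9/2, 9, -81/4, 243/5, …
g: a_k = 0, -2, 1, -2/3, 1/2, -2/5, …
h₀=f·g: eliminate ⇒ L₀, order ≤ 2·2.
h=∫₀ˣh₀: take L = L₀·Dx.
L = (30 + 72·x + 54·x^2)·Dx^2 + (76 + 354·x + 540·x^2 + 270·x^3)·Dx^3 + (29 + 200·x + 486·x^2 + 504·x^3 + 189·x^4)·Dx^4 + (2 + 19·x + 68·x^2 + 114·x^3 + 90·x^4 + 27·x^5)·Dx^5  (order 5).
h: a_k = 0, 0, 0, -2, 3, -49/10, …
ICs: h(0) = 0, h′(0) = 0, h′′(0) = 0, h′′′(0) = -12, h′′′′(0) = 72.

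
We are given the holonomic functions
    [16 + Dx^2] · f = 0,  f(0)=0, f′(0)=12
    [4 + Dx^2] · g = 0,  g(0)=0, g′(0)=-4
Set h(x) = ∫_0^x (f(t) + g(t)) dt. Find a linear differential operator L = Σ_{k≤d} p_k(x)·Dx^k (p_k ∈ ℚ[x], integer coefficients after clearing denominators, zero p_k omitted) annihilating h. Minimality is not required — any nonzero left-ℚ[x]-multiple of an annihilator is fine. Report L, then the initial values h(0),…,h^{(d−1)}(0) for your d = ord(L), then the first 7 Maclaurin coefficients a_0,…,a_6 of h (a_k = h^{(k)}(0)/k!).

L = 64·Dx + 20·Dx^3 + Dx^5  (order 5).
h: a_k = 0, 0, 4, 0, -22/3, 0, 188/45, …
ICs: h(0) = 0, h′(0) = 0, h′′(0) = 8, h′′′(0) = 0, h′′′′(0) = -176.

f: a_k = 0, 12, 0, -32, 0, 128/5, 0, …
g: a_k = 0, -4, 0, 8/3, 0, -8/15, 0, …
h₀=f+g: left-lcm gives L₀, ord ≤ 4.
h=∫h₀ ⇒ L = L₀·Dx.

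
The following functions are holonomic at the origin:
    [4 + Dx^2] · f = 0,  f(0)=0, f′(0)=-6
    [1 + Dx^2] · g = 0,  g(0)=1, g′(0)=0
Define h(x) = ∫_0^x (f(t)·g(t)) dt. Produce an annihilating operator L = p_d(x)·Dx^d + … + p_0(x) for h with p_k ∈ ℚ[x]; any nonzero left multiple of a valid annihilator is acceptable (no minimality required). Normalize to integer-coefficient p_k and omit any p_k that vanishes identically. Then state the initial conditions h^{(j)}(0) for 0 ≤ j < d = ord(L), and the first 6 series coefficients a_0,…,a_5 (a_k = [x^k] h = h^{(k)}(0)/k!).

L = 9·Dx + 10·Dx^3 + Dx^5  (order 5).
h: a_k = 0, 0, -3, 0, 7/4, 0, …
ICs: h(0) = 0, h′(0) = 0, h′′(0) = -6, h′′′(0) = 0, h′′′′(0) = 42.

f: a_k = 0, -6, 0, 4, 0, -4/5, …
g: a_k = 1, 0, -1/2, 0, 1/24, 0, …
f·g: L₀ = L_f ⊗_s L_g, ord ≤ 2·2.
h=∫₀ˣh₀: take L = L₀·Dx.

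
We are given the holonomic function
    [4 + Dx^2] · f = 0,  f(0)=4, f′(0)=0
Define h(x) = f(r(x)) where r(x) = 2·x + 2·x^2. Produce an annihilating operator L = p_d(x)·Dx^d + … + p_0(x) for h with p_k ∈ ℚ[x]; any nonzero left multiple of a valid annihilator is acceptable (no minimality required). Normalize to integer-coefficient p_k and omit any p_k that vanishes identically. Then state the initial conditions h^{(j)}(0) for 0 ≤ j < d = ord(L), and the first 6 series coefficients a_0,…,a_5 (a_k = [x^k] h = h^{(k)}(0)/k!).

f: a_k = 4, 0, -8, 0, 8/3, 0, …
h₀=f(r): pull back L_f along r ⇒ L₀.
L = (16 + 96·x + 192·x^2 + 128·x^3) - 2·Dx + (1 + 2·x)·Dx^2  (order 2).
h: a_k = 4, 0, -32, -64, 32/3, 512/3, …
ICs: h(0) = 4, h′(0) = 0.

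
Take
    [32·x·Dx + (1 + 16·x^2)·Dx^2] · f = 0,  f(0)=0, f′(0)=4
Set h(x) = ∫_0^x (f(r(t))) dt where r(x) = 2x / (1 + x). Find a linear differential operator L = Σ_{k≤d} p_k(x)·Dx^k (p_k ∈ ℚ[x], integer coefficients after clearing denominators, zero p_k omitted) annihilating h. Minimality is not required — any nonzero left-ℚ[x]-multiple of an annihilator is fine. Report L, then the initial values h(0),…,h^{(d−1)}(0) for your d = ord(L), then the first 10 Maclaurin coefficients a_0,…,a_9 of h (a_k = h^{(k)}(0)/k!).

f: a_k = 0, 4, 0, -64/3, 0, 1024/5, 0, -16384/7, 0, 262144/9, …
f∘r: x↦r, Dx↦Dx/r' in L_f ⇒ L₀.
h=∫h₀ ⇒ L = L₀·Dx.
L = (2 + 130·x)·Dx^2 + (1 + 2·x + 65·x^2)·Dx^3  (order 3).
h: a_k = 0, 0, 4, -8/3, -122/3, 504/5, 13844/15, -93208/21, -178361/7, 207928, …
ICs: h(0) = 0, h′(0) = 0, h′′(0) = 8.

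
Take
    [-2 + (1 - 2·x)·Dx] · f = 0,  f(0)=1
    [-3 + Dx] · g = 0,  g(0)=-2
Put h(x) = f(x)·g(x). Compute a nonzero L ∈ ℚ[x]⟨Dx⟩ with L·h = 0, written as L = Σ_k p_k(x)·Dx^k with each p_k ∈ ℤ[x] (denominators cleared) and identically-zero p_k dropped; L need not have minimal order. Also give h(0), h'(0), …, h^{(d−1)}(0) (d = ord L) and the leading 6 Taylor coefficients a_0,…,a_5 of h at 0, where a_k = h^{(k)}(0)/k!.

f: a_k = 1, 2, 4, 8, 16, 32, …
g: a_k = -2, -6, -9, -9, -27/4, -81/20, …
Product ⇒ symmetric product L₀, ord ≤ 1.
L = (5 - 6·x) + (-1 + 2·x)·Dx  (order 1).
h: a_k = -2, -10, -29, -67, -563/4, -5711/20, …
ICs: h(0) = -2.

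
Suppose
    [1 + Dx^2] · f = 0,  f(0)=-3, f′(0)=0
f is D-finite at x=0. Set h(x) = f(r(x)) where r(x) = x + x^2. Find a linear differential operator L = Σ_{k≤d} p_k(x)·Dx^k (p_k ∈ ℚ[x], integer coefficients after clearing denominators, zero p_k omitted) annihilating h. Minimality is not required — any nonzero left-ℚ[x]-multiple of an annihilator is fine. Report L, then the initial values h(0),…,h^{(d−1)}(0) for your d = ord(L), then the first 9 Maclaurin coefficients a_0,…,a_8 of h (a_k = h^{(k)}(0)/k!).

L = (1 + 6·x + 12·x^2 + 8·x^3) - 2·Dx + (1 + 2·x)·Dx^2  (order 2).
h: a_k = -3, 0, 3/2, 3, 11/8, -1/2, -179/240, -19/40, -841/13440, …
ICs: h(0) = -3, h′(0) = 0.

f: a_k = -3, 0, 3/2, 0, -1/8, 0, 1/240, 0, -1/13440, …
L₀ from L_f via x↦r, Dx↦r'^{-1}Dx.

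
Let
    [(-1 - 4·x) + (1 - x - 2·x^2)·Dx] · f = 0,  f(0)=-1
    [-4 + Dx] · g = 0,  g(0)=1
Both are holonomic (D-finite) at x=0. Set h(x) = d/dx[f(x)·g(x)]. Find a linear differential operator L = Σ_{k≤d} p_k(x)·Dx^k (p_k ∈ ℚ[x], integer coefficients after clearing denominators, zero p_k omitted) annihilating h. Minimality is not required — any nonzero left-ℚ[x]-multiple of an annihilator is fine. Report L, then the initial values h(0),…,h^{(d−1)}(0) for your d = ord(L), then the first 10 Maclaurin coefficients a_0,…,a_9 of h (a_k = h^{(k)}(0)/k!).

L = (30 + 4·x - 72·x^2 + 64·x^4) + (-5 + 5·x + 18·x^2 - 8·x^3 - 16·x^4)·Dx  (order 1).
h: a_k = -5, -30, -107, -916/3, -781, -5662/3, -39703/9, -353064/35, -7150091/315, -143004562/2835, …
ICs: h(0) = -5.

f: a_k = -1, -1, -3, -5, -11, -21, -43, -85, -171, -341, …
g: a_k = 1, 4, 8, 32/3, 32/3, 128/15, 256/45, 1024/315, 512/315, 2048/2835, …
Sym-product of L_f,L_g gives L₀ (≤ ord 1).
Derive L from L₀ (diff closure).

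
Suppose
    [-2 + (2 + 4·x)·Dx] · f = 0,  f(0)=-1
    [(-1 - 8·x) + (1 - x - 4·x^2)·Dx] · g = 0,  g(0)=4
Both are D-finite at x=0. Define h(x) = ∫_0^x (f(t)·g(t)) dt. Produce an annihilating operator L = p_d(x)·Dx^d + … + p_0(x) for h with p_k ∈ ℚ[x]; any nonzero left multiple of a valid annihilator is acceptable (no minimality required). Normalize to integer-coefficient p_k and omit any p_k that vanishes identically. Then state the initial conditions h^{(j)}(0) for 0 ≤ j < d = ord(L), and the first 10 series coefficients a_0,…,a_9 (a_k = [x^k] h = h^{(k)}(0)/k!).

L = (2 + 9·x + 12·x^2)·Dx + (-1 - x + 6·x^2 + 8·x^3)·Dx^2  (order 2).
h: a_k = 0, -4, -4, -22/3, -14, -283/10, -123/2, -3719/28, -1207/4, -195827/288, …
ICs: h(0) = 0, h′(0) = -4.

f: a_k = -1, -1, 1/2, -1/2, 5/8, -7/8, 21/16, -33/16, 429/128, -715/128, …
g: a_k = 4, 4, 20, 36, 116, 260, 724, 1764, 4660, 11716, …
Sym-product of L_f,L_g gives L₀ (≤ ord 1).
Integrate: L := L₀·Dx.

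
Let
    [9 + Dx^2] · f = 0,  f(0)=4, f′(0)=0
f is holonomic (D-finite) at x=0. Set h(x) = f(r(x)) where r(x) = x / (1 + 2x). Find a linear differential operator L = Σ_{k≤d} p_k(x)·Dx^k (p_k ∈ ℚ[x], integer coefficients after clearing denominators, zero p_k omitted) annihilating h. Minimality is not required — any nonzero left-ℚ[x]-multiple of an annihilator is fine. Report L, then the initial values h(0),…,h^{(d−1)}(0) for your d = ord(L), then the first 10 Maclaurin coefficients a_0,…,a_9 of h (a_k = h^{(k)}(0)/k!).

L = 9 + (4 + 24·x + 48·x^2 + 32·x^3)·Dx + (1 + 8·x + 24·x^2 + 32·x^3 + 16·x^4)·Dx^2  (order 2).
h: a_k = 4, 0, -18, 72, -405/2, 468, -18081/20, 6723/5, -188955/224, -276921/70, …
ICs: h(0) = 4, h′(0) = 0.

f: a_k = 4, 0, -18, 0, 27/2, 0, -81/20, 0, 729/1120, 0, …
h₀=f(r): pull back L_f along r ⇒ L₀.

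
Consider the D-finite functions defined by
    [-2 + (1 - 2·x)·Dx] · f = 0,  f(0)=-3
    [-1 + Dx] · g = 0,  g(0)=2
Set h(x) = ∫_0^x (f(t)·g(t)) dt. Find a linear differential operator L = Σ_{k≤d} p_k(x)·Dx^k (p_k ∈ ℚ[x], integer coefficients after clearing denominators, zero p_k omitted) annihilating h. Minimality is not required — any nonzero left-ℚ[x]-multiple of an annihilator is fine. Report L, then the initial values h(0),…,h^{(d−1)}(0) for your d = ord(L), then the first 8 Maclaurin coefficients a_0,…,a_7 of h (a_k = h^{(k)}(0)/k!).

L = (3 - 2·x)·Dx + (-1 + 2·x)·Dx^2  (order 2).
h: a_k = 0, -6, -9, -13, -79/4, -633/20, -6331/120, -75973/840, …
ICs: h(0) = 0, h′(0) = -6.

f: a_k = -3, -6, -12, -24, -48, -96, -192, -384, …
g: a_k = 2, 2, 1, 1/3, 1/12, 1/60, 1/360, 1/2520, …
Sym-product of L_f,L_g gives L₀ (≤ ord 1).
h=∫h₀ ⇒ L = L₀·Dx.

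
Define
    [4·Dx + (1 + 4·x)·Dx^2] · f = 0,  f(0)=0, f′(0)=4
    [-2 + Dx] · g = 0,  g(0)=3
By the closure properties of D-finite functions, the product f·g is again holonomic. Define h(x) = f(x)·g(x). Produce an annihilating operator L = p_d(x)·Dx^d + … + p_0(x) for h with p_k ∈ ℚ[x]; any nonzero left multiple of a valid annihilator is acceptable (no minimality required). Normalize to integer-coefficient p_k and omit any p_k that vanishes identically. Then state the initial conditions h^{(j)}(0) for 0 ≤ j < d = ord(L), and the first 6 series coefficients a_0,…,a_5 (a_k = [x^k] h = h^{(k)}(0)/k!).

f: a_k = 0, 4, -8, 64/3, -64, 1024/5, …
g: a_k = 3, 6, 6, 4, 2, 4/5, …
Sym-product of L_f,L_g gives L₀ (≤ ord 2).
L = (-4 + 16·x) - 16·x·Dx + (1 + 4·x)·Dx^2  (order 2).
h: a_k = 0, 12, 0, 40, -96, 1672/5, …
ICs: h(0) = 0, h′(0) = 12.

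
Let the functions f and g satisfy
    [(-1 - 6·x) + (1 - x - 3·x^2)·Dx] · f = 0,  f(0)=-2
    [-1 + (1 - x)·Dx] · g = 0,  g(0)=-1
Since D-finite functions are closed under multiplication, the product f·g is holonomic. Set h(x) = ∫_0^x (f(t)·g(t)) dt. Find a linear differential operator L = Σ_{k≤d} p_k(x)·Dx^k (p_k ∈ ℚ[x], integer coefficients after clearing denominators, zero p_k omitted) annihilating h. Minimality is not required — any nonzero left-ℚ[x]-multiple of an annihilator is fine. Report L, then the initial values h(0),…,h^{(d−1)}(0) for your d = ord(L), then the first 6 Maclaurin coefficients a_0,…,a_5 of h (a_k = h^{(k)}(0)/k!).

f: a_k = -2, -2, -8, -14, -38, -80, …
g: a_k = -1, -1, -1, -1, -1, -1, …
f·g: L₀ = L_f ⊗_s L_g, ord ≤ 1·1.
∫: right-multiply L₀ by Dx.
L = (-2 - 4·x + 9·x^2)·Dx + (1 - 2·x - 2·x^2 + 3·x^3)·Dx^2  (order 2).
h: a_k = 0, 2, 2, 4, 13/2, 64/5, …
ICs: h(0) = 0, h′(0) = 2.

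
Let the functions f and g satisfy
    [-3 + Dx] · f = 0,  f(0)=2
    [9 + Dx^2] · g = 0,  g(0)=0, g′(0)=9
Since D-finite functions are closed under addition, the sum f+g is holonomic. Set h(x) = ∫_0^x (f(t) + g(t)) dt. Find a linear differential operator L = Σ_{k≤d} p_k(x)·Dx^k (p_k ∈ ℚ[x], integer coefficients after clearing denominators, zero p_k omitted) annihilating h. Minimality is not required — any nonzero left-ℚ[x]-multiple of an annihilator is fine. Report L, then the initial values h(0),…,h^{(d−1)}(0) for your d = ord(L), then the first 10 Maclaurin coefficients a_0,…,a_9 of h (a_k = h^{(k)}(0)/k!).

L = -27·Dx + 9·Dx^2 - 3·Dx^3 + Dx^4  (order 4).
h: a_k = 0, 2, 15/2, 3, -9/8, 27/20, 27/16, 81/280, -243/4480, 81/2240, …
ICs: h(0) = 0, h′(0) = 2, h′′(0) = 15, h′′′(0) = 18.

f: a_k = 2, 6, 9, 9, 27/4, 81/20, 81/40, 243/280, 729/2240, 243/2240, …
g: a_k = 0, 9, 0, -27/2, 0, 243/40, 0, -729/560, 0, 729/4480, …
Weyl lclm of L_f,L_g ⇒ L₀ (ord ≤ 3).
Integrate: L := L₀·Dx.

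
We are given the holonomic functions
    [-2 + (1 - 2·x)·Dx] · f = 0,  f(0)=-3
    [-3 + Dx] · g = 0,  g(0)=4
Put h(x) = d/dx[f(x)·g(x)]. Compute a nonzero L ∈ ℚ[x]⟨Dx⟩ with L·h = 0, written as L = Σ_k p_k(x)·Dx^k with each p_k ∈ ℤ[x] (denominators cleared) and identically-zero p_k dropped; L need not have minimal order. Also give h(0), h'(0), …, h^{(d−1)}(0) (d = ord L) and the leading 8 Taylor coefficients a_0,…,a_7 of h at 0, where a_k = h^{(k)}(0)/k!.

f: a_k = -3, -6, -12, -24, -48, -96, -192, -384, …
g: a_k = 4, 12, 18, 18, 27/2, 81/10, 81/20, 243/140, …
h₀=f·g: eliminate ⇒ L₀, order ≤ 1·1.
h₀' ⇒ L via d/dx closure of L₀.
L = (29 - 60·x + 36·x^2) + (-5 + 16·x - 12·x^2)·Dx  (order 1).
h: a_k = -60, -348, -1206, -3378, -17133/2, -41265/2, -963579/20, -15419451/140, …
ICs: h(0) = -60.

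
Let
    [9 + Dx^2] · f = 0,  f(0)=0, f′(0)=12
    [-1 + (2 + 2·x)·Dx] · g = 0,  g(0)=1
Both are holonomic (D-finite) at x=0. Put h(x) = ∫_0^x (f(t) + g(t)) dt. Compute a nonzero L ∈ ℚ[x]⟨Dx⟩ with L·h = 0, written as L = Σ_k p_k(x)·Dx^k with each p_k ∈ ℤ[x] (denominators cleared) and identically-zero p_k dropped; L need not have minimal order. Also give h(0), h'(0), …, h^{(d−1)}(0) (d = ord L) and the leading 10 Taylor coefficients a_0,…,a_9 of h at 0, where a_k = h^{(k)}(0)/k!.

f: a_k = 0, 12, 0, -18, 0, 81/10, 0, -243/140, 0, 243/1120, …
g: a_k = 1, 1/2, -1/8, 1/16, -5/128, 7/256, -21/1024, 33/2048, -429/32768, 715/65536, …
L₀ := lclm(L_f,L_g); ord L₀ ≤ 2+1.
h=∫₀ˣh₀: take L = L₀·Dx.
L = (-351 - 648·x - 324·x^2)·Dx + (630 + 1926·x + 1944·x^2 + 648·x^3)·Dx^2 + (-39 - 72·x - 36·x^2)·Dx^3 + (70 + 214·x + 216·x^2 + 72·x^3)·Dx^4  (order 4).
h: a_k = 0, 1, 25/4, -1/24, -287/64, -1/128, 10403/7680, -3/1024, -123261/573440, -143/98304, …
ICs: h(0) = 0, h′(0) = 1, h′′(0) = 25/2, h′′′(0) = -1/4.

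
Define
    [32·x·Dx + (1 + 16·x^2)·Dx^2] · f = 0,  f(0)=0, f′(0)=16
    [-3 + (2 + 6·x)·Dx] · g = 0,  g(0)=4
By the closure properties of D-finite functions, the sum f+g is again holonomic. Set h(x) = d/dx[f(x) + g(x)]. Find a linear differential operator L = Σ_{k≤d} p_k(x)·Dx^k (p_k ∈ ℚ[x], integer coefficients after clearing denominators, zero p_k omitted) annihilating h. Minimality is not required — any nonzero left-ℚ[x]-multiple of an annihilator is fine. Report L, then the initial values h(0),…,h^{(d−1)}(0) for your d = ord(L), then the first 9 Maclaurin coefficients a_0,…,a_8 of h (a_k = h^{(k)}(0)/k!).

f: a_k = 0, 16, 0, -256/3, 0, 4096/5, 0, -65536/7, 0, …
g: a_k = 4, 6, -9/2, 27/4, -405/32, 1701/64, -15309/256, 72171/512, -2814669/8192, …
L₀ := lclm(L_f,L_g); ord L₀ ≤ 2+1.
Differentiate: ansatz ord ≤ ord L₀ ⇒ L.
L = (-192 - 1440·x + 9216·x^2 + 13824·x^3) + (-155 - 768·x + 4128·x^2 + 36864·x^3 + 48384·x^4)·Dx + (-6 + 110·x + 576·x^2 + 2624·x^3 + 10752·x^4 + 13824·x^5)·Dx^2  (order 2).
h: a_k = 22, -9, -943/4, -405/8, 270649/64, -45927/128, -33049235/512, -2814669/1024, 17306529289/16384, …
ICs: h(0) = 22, h′(0) = -9.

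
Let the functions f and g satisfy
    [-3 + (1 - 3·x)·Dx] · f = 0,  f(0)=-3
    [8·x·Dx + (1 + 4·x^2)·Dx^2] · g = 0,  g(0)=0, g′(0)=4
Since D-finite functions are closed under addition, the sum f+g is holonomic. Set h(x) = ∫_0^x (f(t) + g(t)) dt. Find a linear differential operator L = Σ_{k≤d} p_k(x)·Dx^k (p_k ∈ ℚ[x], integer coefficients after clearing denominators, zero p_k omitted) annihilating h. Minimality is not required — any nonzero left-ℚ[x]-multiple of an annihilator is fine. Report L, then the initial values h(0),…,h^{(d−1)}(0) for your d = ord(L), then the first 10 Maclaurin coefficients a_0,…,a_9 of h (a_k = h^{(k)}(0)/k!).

L = (-24 + 288·x + 288·x^2)·Dx^2 + (31 - 24·x + 204·x^2 + 288·x^3)·Dx^3 + (-3 + 5·x + 20·x^3 + 48·x^4)·Dx^4  (order 4).
h: a_k = 0, -3, -5/2, -9, -259/12, -243/5, -3581/30, -2187/7, -46183/56, -2187, …
ICs: h(0) = 0, h′(0) = -3, h′′(0) = -5, h′′′(0) = -54.

f: a_k = -3, -9, -27, -81, -243, -729, -2187, -6561, -19683, -59049, …
g: a_k = 0, 4, 0, -16/3, 0, 64/5, 0, -256/7, 0, 1024/9, …
f+g: L₀ = lclm(L_f,L_g), ord ≤ 1+2.
h=∫h₀ ⇒ L = L₀·Dx.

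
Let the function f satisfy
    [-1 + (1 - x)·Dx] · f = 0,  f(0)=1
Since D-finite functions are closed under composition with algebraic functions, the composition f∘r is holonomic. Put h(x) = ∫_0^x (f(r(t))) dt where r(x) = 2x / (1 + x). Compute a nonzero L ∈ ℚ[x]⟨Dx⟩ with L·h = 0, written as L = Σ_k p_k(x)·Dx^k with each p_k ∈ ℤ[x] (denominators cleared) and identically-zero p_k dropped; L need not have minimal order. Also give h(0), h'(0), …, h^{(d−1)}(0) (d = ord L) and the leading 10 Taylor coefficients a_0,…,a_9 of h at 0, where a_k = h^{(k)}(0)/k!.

f: a_k = 1, 1, 1, 1, 1, 1, 1, 1, 1, 1, …
Change of var in L_f (x↦r) gives L₀.
h=∫₀ˣh₀: take L = L₀·Dx.
L = 2·Dx + (-1 + x^2)·Dx^2  (order 2).
h: a_k = 0, 1, 1, 2/3, 1/2, 2/5, 1/3, 2/7, 1/4, 2/9, …
ICs: h(0) = 0, h′(0) = 1.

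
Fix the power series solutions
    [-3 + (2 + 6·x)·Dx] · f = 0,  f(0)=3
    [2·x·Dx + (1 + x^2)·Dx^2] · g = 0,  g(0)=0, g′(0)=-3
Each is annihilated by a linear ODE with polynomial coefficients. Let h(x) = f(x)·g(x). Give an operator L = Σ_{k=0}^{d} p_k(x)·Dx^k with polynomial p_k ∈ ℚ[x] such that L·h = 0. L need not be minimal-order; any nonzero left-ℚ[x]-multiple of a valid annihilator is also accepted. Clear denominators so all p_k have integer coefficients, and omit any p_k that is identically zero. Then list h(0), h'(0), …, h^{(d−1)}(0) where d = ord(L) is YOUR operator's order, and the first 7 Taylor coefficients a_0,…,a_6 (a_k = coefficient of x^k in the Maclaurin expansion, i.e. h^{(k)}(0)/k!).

L = (27 - 12·x - 9·x^2) + (-12 - 28·x + 36·x^2 + 36·x^3)·Dx + (4 + 24·x + 40·x^2 + 24·x^3 + 36·x^4)·Dx^2  (order 2).
h: a_k = 0, -9, -27/2, 105/8, -171/16, 14913/640, -73521/1280, …
ICs: h(0) = 0, h′(0) = -9.

f: a_k = 3, 9/2, -27/8, 81/16, -1215/128, 5103/256, -45927/1024, …
g: a_k = 0, -3, 0, 1, 0, -3/5, 0, …
Product ⇒ symmetric product L₀, ord ≤ 2.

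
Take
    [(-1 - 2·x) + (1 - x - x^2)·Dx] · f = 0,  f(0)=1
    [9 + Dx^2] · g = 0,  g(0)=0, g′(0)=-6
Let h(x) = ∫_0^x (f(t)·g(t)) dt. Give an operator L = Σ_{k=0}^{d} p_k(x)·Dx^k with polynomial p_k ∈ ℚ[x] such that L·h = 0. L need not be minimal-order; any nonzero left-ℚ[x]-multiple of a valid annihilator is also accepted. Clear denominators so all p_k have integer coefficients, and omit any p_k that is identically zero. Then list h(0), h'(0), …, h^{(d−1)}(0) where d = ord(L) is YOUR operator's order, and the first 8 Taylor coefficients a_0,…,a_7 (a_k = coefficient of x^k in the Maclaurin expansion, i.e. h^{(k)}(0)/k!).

L = (-7 + 9·x + 9·x^2)·Dx + (2 + 4·x)·Dx^2 + (-1 + x + x^2)·Dx^3  (order 3).
h: a_k = 0, 0, -3, -2, -3/4, -9/5, -107/40, -501/140, …
ICs: h(0) = 0, h′(0) = 0, h′′(0) = -6.

f: a_k = 1, 1, 2, 3, 5, 8, 13, 21, …
g: a_k = 0, -6, 0, 9, 0, -81/20, 0, 243/280, …
h₀=f·g: eliminate ⇒ L₀, order ≤ 1·2.
Integrate: L := L₀·Dx.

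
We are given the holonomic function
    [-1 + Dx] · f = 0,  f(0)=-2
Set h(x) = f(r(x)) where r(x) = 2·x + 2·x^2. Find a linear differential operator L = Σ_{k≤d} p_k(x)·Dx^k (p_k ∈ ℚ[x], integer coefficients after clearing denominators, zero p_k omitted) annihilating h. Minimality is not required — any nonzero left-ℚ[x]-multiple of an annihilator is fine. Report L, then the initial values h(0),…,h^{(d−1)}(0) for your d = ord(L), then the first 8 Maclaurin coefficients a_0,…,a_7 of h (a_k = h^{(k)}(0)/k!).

L = (-2 - 4·x) + Dx  (order 1).
h: a_k = -2, -4, -8, -32/3, -40/3, -208/15, -608/45, -3712/315, …
ICs: h(0) = -2.

f: a_k = -2, -2, -1, -1/3, -1/12, -1/60, -1/360, -1/2520, …
Substitute x→r, Dx→(1/r')Dx; clear ⇒ L₀.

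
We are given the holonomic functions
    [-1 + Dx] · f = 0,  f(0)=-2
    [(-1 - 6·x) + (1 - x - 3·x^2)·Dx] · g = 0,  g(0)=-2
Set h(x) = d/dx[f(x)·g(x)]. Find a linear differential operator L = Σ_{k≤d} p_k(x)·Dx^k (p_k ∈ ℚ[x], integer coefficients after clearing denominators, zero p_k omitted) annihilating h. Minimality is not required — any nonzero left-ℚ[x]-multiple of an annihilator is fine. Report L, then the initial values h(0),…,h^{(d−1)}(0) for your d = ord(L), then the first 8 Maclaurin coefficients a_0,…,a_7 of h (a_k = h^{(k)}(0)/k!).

L = (11 + 26·x + 31·x^2 - 30·x^3 + 9·x^4) + (-2 - 3·x + 14·x^2 + 12·x^3 - 9·x^4)·Dx  (order 1).
h: a_k = 8, 44, 140, 1354/3, 3793/3, 106447/30, 850483/90, 6298165/252, …
ICs: h(0) = 8.

f: a_k = -2, -2, -1, -1/3, -1/12, -1/60, -1/360, -1/2520, …
g: a_k = -2, -2, -8, -14, -38, -80, -194, -434, …
Sym-product of L_f,L_g gives L₀ (≤ ord 1).
h₀' ⇒ L via d/dx closure of L₀.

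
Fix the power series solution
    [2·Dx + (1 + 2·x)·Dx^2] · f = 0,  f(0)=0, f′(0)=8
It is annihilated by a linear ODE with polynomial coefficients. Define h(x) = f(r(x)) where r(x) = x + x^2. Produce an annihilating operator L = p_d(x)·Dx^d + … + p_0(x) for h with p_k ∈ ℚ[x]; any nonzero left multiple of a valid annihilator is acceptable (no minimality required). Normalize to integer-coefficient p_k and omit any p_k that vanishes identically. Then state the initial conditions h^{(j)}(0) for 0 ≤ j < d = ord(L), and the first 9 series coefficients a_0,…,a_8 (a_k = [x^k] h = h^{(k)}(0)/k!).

f: a_k = 0, 8, -8, 32/3, -16, 128/5, -128/3, 512/7, -128, …
Substitute x→r, Dx→(1/r')Dx; clear ⇒ L₀.
L = (4·x + 4·x^2)·Dx + (1 + 4·x + 6·x^2 + 4·x^3)·Dx^2  (order 2).
h: a_k = 0, 8, 0, -16/3, 8, -32/5, 0, 64/7, -16, …
ICs: h(0) = 0, h′(0) = 8.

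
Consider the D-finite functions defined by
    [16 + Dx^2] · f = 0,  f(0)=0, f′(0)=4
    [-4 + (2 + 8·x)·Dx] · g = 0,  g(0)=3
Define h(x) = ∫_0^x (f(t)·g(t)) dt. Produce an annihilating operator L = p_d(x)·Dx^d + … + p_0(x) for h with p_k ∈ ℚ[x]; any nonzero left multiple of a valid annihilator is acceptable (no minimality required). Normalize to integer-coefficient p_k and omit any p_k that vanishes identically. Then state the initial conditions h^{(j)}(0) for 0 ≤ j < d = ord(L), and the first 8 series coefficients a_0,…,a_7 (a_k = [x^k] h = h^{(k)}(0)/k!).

L = (28 + 128·x + 256·x^2)·Dx + (-4 - 16·x)·Dx^2 + (1 + 8·x + 16·x^2)·Dx^3  (order 3).
h: a_k = 0, 0, 6, 8, -14, -16/5, -76/15, 1296/35, …
ICs: h(0) = 0, h′(0) = 0, h′′(0) = 12.

f: a_k = 0, 4, 0, -32/3, 0, 128/15, 0, -1024/315, …
g: a_k = 3, 6, -6, 12, -30, 84, -252, 792, …
L₀ := L_f ⊗_s L_g (sym. prod.), ord ≤ 2.
Integrate: L := L₀·Dx.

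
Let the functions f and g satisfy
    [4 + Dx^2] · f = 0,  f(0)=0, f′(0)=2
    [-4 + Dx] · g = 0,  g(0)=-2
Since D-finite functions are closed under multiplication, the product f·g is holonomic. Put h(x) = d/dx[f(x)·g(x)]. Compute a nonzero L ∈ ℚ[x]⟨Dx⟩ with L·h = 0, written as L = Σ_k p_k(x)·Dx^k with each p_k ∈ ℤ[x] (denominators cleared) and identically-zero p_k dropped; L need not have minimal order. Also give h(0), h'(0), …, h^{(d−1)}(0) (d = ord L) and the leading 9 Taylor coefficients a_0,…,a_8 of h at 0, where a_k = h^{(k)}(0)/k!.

f: a_k = 0, 2, 0, -4/3, 0, 4/15, 0, -8/315, 0, …
g: a_k = -2, -8, -16, -64/3, -64/3, -256/15, -512/45, -2048/315, -1024/315, …
L₀ := L_f ⊗_s L_g (sym. prod.), ord ≤ 2.
h₀' ⇒ L via d/dx closure of L₀.
L = 20 - 8·Dx + Dx^2  (order 2).
h: a_k = -4, -32, -88, -128, -328/3, -704/15, 464/45, 512/15, 9592/315, …
ICs: h(0) = -4, h′(0) = -32.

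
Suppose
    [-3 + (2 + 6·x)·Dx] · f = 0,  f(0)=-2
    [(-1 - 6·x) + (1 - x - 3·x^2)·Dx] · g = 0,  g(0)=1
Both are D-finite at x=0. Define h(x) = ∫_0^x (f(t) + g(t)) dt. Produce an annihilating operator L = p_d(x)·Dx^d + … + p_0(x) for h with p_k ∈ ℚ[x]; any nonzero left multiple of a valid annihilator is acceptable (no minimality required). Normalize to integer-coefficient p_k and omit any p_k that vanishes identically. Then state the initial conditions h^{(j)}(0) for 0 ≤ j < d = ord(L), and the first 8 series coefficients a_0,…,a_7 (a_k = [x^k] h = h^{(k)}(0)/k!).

L = (57 + 297·x + 567·x^2 + 810·x^3)·Dx + (-41 - 246·x - 891·x^2 - 1998·x^3 - 2025·x^4)·Dx^2 + (-2 + 38·x + 186·x^2 - 54·x^3 - 918·x^4 - 810·x^5)·Dx^3  (order 3).
h: a_k = 0, -1, -1, 25/12, 29/32, 1621/320, 3419/768, 64973/3584, …
ICs: h(0) = 0, h′(0) = -1, h′′(0) = -2.

f: a_k = -2, -3, 9/4, -27/8, 405/64, -1701/128, 15309/512, -72171/1024, …
g: a_k = 1, 1, 4, 7, 19, 40, 97, 217, …
f+g: L₀ = lclm(L_f,L_g), ord ≤ 1+1.
Integrate: L := L₀·Dx.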